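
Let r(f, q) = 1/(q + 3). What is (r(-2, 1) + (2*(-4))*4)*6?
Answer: -381/2 ≈ -190.50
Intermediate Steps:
r(f, q) = 1/(3 + q)
(r(-2, 1) + (2*(-4))*4)*6 = (1/(3 + 1) + (2*(-4))*4)*6 = (1/4 - 8*4)*6 = (1/4 - 32)*6 = -127/4*6 = -381/2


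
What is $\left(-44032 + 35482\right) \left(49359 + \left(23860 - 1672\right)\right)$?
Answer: $-611726850$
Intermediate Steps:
$\left(-44032 + 35482\right) \left(49359 + \left(23860 - 1672\right)\right) = - 8550 \left(49359 + \left(23860 - 1672\right)\right) = - 8550 \left(49359 + 22188\right) = \left(-8550\right) 71547 = -611726850$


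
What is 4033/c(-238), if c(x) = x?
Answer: -4033/238 ≈ -16.945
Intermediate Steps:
4033/c(-238) = 4033/(-238) = 4033*(-1/238) = -4033/238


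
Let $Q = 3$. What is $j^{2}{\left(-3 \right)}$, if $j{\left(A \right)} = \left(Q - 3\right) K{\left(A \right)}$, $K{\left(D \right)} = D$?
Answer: $0$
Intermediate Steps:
$j{\left(A \right)} = 0$ ($j{\left(A \right)} = \left(3 - 3\right) A = 0 A = 0$)
$j^{2}{\left(-3 \right)} = 0^{2} = 0$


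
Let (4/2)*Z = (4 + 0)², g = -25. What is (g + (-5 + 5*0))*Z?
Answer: -240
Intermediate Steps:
Z = 8 (Z = (4 + 0)²/2 = (½)*4² = (½)*16 = 8)
(g + (-5 + 5*0))*Z = (-25 + (-5 + 5*0))*8 = (-25 + (-5 + 0))*8 = (-25 - 5)*8 = -30*8 = -240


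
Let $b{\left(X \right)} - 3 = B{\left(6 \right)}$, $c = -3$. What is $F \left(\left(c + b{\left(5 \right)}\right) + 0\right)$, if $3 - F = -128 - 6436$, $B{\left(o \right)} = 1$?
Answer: $6567$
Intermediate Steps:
$b{\left(X \right)} = 4$ ($b{\left(X \right)} = 3 + 1 = 4$)
$F = 6567$ ($F = 3 - \left(-128 - 6436\right) = 3 - -6564 = 3 + 6564 = 6567$)
$F \left(\left(c + b{\left(5 \right)}\right) + 0\right) = 6567 \left(\left(-3 + 4\right) + 0\right) = 6567 \left(1 + 0\right) = 6567 \cdot 1 = 6567$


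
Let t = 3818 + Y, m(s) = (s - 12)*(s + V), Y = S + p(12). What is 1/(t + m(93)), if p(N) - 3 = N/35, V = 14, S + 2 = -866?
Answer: 35/406712 ≈ 8.6056e-5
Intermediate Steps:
S = -868 (S = -2 - 866 = -868)
p(N) = 3 + N/35
Y = -30263/35 (Y = -868 + (3 + (1/35)*12) = -868 + (3 + 12/35) = -868 + 117/35 = -30263/35 ≈ -864.66)
m(s) = (-12 + s)*(14 + s) (m(s) = (s - 12)*(s + 14) = (-12 + s)*(14 + s))
t = 103367/35 (t = 3818 - 30263/35 = 103367/35 ≈ 2953.3)
1/(t + m(93)) = 1/(103367/35 + (-168 + 93**2 + 2*93)) = 1/(103367/35 + (-168 + 8649 + 186)) = 1/(103367/35 + 8667) = 1/(406712/35) = 35/406712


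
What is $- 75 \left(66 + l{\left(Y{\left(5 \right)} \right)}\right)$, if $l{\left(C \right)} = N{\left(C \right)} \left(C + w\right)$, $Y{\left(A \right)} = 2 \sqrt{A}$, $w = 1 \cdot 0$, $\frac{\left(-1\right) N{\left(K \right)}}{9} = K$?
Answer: $8550$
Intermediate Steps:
$N{\left(K \right)} = - 9 K$
$w = 0$
$l{\left(C \right)} = - 9 C^{2}$ ($l{\left(C \right)} = - 9 C \left(C + 0\right) = - 9 C C = - 9 C^{2}$)
$- 75 \left(66 + l{\left(Y{\left(5 \right)} \right)}\right) = - 75 \left(66 - 9 \left(2 \sqrt{5}\right)^{2}\right) = - 75 \left(66 - 180\right) = \left(-75\right) \left(-114\right) = 8550$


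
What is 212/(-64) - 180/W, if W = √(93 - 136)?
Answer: -53/16 + 180*I*√43/43 ≈ -3.3125 + 27.45*I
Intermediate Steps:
W = I*√43 (W = √(-43) = I*√43 ≈ 6.5574*I)
212/(-64) - 180/W = 212/(-64) - 180*(-I*√43/43) = 212*(-1/64) - (-180)*I*√43/43 = -53/16 + 180*I*√43/43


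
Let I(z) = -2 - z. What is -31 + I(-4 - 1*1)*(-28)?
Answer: -115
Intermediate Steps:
-31 + I(-4 - 1*1)*(-28) = -31 + (-2 - (-4 - 1*1))*(-28) = -31 + (-2 - (-4 - 1))*(-28) = -31 + (-2 - 1*(-5))*(-28) = -31 + (-2 + 5)*(-28) = -31 + 3*(-28) = -31 - 84 = -115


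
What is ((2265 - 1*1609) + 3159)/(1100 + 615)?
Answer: 109/49 ≈ 2.2245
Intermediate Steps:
((2265 - 1*1609) + 3159)/(1100 + 615) = ((2265 - 1609) + 3159)/1715 = (656 + 3159)*(1/1715) = 3815*(1/1715) = 109/49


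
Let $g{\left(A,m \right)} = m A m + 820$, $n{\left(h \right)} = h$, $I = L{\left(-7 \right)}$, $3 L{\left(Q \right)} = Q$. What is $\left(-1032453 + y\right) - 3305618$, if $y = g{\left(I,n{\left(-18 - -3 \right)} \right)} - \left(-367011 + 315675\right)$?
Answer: $-4286440$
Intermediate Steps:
$L{\left(Q \right)} = \frac{Q}{3}$
$I = - \frac{7}{3}$ ($I = \frac{1}{3} \left(-7\right) = - \frac{7}{3} \approx -2.3333$)
$g{\left(A,m \right)} = 820 + A m^{2}$ ($g{\left(A,m \right)} = A m m + 820 = A m^{2} + 820 = 820 + A m^{2}$)
$y = 51631$ ($y = \left(820 - \frac{7 \left(-18 - -3\right)^{2}}{3}\right) - \left(-367011 + 315675\right) = \left(820 - \frac{7 \left(-18 + 3\right)^{2}}{3}\right) - -51336 = \left(820 - \frac{7 \left(-15\right)^{2}}{3}\right) + 51336 = \left(820 - 525\right) + 51336 = 295 + 51336 = 51631$)
$\left(-1032453 + y\right) - 3305618 = \left(-1032453 + 51631\right) - 3305618 = -980822 - 3305618 = -4286440$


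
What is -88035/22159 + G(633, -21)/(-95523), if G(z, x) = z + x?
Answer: -165155463/41503807 ≈ -3.9793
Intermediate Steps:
G(z, x) = x + z
-88035/22159 + G(633, -21)/(-95523) = -88035/22159 + (-21 + 633)/(-95523) = -88035*1/22159 + 612*(-1/95523) = -88035/22159 - 12/1873 = -165155463/41503807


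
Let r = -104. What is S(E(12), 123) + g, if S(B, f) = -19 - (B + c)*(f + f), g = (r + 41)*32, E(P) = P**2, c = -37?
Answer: -28357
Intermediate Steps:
g = -2016 (g = (-104 + 41)*32 = -63*32 = -2016)
S(B, f) = -19 - 2*f*(-37 + B) (S(B, f) = -19 - (B - 37)*(f + f) = -19 - (-37 + B)*2*f = -19 - 2*f*(-37 + B))
S(E(12), 123) + g = (-19 + 74*123 - 2*12**2*123) - 2016 = (-19 + 9102 - 2*144*123) - 2016 = (-19 + 9102 - 35424) - 2016 = -26341 - 2016 = -28357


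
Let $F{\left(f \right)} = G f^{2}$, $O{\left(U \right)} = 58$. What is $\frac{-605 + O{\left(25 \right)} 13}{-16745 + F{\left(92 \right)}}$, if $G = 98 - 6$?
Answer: $\frac{149}{761943} \approx 0.00019555$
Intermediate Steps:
$G = 92$
$F{\left(f \right)} = 92 f^{2}$
$\frac{-605 + O{\left(25 \right)} 13}{-16745 + F{\left(92 \right)}} = \frac{-605 + 58 \cdot 13}{-16745 + 92 \cdot 92^{2}} = \frac{-605 + 754}{-16745 + 92 \cdot 8464} = \frac{149}{-16745 + 778688} = \frac{149}{761943}$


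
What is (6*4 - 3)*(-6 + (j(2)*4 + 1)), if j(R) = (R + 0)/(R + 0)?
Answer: -21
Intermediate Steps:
j(R) = 1 (j(R) = R/R = 1)
(6*4 - 3)*(-6 + (j(2)*4 + 1)) = (6*4 - 3)*(-6 + (1*4 + 1)) = (24 - 3)*(-6 + (4 + 1)) = 21*(-6 + 5) = 21*(-1) = -21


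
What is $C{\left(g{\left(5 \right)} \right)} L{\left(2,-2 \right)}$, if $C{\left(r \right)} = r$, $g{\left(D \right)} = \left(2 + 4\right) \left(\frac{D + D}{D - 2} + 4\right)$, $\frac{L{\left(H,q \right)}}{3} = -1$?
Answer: $-132$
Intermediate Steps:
$L{\left(H,q \right)} = -3$ ($L{\left(H,q \right)} = 3 \left(-1\right) = -3$)
$g{\left(D \right)} = 24 + \frac{12 D}{-2 + D}$ ($g{\left(D \right)} = 6 \left(\frac{2 D}{-2 + D} + 4\right) = 6 \left(4 + \frac{2 D}{-2 + D}\right) = 24 + \frac{12 D}{-2 + D}$)
$C{\left(g{\left(5 \right)} \right)} L{\left(2,-2 \right)} = \frac{12 \left(-4 + 3 \cdot 5\right)}{-2 + 5} \left(-3\right) = \frac{12 \left(-4 + 15\right)}{3} \left(-3\right) = 12 \cdot \frac{1}{3} \cdot 11 \left(-3\right) = 44 \left(-3\right) = -132$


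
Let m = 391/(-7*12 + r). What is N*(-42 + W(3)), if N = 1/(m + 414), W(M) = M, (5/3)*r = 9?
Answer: -15327/160747 ≈ -0.095349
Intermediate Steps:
r = 27/5 (r = (3/5)*9 = 27/5 ≈ 5.4000)
m = -1955/393 (m = 391/(-7*12 + 27/5) = 391/(-84 + 27/5) = 391/(-393/5) = 391*(-5/393) = -1955/393 ≈ -4.9746)
N = 393/160747 (N = 1/(-1955/393 + 414) = 1/(160747/393) = 393/160747 ≈ 0.0024448)
N*(-42 + W(3)) = 393*(-42 + 3)/160747 = (393/160747)*(-39) = -15327/160747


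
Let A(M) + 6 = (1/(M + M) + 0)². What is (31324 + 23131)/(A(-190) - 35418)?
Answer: -7863302000/5115225599 ≈ -1.5372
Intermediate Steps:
A(M) = -6 + 1/(4*M²) (A(M) = -6 + (1/(M + M) + 0)² = -6 + (1/(2*M) + 0)² = -6 + (1/(2*M))² = -6 + 1/(4*M²))
(31324 + 23131)/(A(-190) - 35418) = (31324 + 23131)/((-6 + (¼)/(-190)²) - 35418) = 54455/((-6 + (¼)*(1/36100)) - 35418) = 54455/((-6 + 1/144400) - 35418) = 54455/(-866399/144400 - 35418) = 54455/(-5115225599/144400) = 54455*(-144400/5115225599) = -7863302000/5115225599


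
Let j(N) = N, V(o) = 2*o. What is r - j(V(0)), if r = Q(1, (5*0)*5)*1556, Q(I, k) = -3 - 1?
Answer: -6224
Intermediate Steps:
Q(I, k) = -4
r = -6224 (r = -4*1556 = -6224)
r - j(V(0)) = -6224 - 2*0 = -6224 - 1*0 = -6224 + 0 = -6224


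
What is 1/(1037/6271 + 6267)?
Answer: 6271/39301394 ≈ 0.00015956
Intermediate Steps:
1/(1037/6271 + 6267) = 1/(39301394/6271) = 6271/39301394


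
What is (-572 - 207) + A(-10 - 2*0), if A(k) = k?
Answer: -789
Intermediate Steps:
(-572 - 207) + A(-10 - 2*0) = (-572 - 207) + (-10 - 2*0) = -779 + (-10 - 1*0) = -779 + (-10 + 0) = -779 - 10 = -789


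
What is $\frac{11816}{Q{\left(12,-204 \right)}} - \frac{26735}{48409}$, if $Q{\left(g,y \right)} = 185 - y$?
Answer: $\frac{561600829}{18831101} \approx 29.823$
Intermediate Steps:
$\frac{11816}{Q{\left(12,-204 \right)}} - \frac{26735}{48409} = \frac{11816}{185 - -204} - \frac{26735}{48409} = \frac{11816}{185 + 204} - \frac{26735}{48409} = \frac{11816}{389} - \frac{26735}{48409} = \frac{561600829}{18831101}$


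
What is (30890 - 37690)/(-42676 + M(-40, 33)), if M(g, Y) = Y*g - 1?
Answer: 6800/43997 ≈ 0.15456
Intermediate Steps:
M(g, Y) = -1 + Y*g
(30890 - 37690)/(-42676 + M(-40, 33)) = (30890 - 37690)/(-42676 + (-1 + 33*(-40))) = -6800/(-42676 + (-1 - 1320)) = -6800/(-42676 - 1321) = -6800/(-43997) = -6800*(-1/43997) = 6800/43997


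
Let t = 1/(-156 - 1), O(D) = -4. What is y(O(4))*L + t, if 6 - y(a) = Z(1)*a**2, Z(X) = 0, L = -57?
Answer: -53695/157 ≈ -342.01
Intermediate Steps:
t = -1/157 (t = 1/(-157) = -1/157 ≈ -0.0063694)
y(a) = 6 (y(a) = 6 - 0*a**2 = 6 - 1*0 = 6 + 0 = 6)
y(O(4))*L + t = 6*(-57) - 1/157 = -342 - 1/157 = -53695/157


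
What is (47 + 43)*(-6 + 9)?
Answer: 270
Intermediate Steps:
(47 + 43)*(-6 + 9) = 90*3 = 270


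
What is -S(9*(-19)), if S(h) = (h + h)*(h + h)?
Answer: -116964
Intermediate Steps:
S(h) = 4*h**2 (S(h) = (2*h)*(2*h) = 4*h**2)
-S(9*(-19)) = -4*(9*(-19))**2 = -4*(-171)**2 = -4*29241 = -1*116964 = -116964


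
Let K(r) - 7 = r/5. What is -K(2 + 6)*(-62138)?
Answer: 2671934/5 ≈ 5.3439e+5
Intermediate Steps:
K(r) = 7 + r/5
-K(2 + 6)*(-62138) = -(7 + (2 + 6)/5)*(-62138) = -(7 + (⅕)*8)*(-62138) = -(7 + 8/5)*(-62138) = -43*(-62138)/5 = -1*(-2671934/5) = 2671934/5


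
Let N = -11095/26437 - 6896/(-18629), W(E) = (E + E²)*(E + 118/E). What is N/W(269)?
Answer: -8126401/3212598231015030 ≈ -2.5295e-9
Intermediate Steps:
N = -24379203/492494873 (N = -11095*1/26437 - 6896*(-1/18629) = -11095/26437 + 6896/18629 = -24379203/492494873 ≈ -0.049501)
N/W(269) = -24379203/(492494873*(118 + 269² + 269³ + 118*269)) = -24379203/(492494873*(118 + 72361 + 19465109 + 31742)) = -24379203/492494873/19569330 = -24379203/492494873*1/19569330 = -8126401/3212598231015030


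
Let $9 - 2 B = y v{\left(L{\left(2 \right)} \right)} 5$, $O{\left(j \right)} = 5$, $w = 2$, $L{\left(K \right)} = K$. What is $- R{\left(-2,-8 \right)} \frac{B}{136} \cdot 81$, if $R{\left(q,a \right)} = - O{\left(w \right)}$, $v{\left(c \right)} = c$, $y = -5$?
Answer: $\frac{23895}{272} \approx 87.849$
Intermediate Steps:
$B = \frac{59}{2}$ ($B = \frac{9}{2} - \frac{\left(-5\right) 2 \cdot 5}{2} = \frac{9}{2} - \frac{\left(-10\right) 5}{2} = \frac{9}{2} - -25 = \frac{9}{2} + 25 = \frac{59}{2} \approx 29.5$)
$R{\left(q,a \right)} = -5$ ($R{\left(q,a \right)} = \left(-1\right) 5 = -5$)
$- R{\left(-2,-8 \right)} \frac{B}{136} \cdot 81 = \left(-1\right) \left(-5\right) \frac{59}{2 \cdot 136} \cdot 81 = 5 \cdot \frac{59}{2} \cdot \frac{1}{136} \cdot 81 = 5 \cdot \frac{59}{272} \cdot 81 = \frac{295}{272} \cdot 81 = \frac{23895}{272}$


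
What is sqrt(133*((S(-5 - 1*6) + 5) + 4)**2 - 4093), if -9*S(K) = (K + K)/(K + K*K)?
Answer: sqrt(13634863)/45 ≈ 82.057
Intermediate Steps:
S(K) = -2*K/(9*(K + K**2)) (S(K) = -(K + K)/(9*(K + K*K)) = -2*K/(9*(K + K**2)))
sqrt(133*((S(-5 - 1*6) + 5) + 4)**2 - 4093) = sqrt(133*((-2/(9 + 9*(-5 - 1*6)) + 5) + 4)**2 - 4093) = sqrt(133*((-2/(9 + 9*(-5 - 6)) + 5) + 4)**2 - 4093) = sqrt(133*((-2/(9 + 9*(-11)) + 5) + 4)**2 - 4093) = sqrt(133*((-2/(9 - 99) + 5) + 4)**2 - 4093) = sqrt(133*((-2/(-90) + 5) + 4)**2 - 4093) = sqrt(133*((-2*(-1/90) + 5) + 4)**2 - 4093) = sqrt(133*((1/45 + 5) + 4)**2 - 4093) = sqrt(133*(226/45 + 4)**2 - 4093) = sqrt(133*(406/45)**2 - 4093) = sqrt(133*(164836/2025) - 4093) = sqrt(21923188/2025 - 4093) = sqrt(13634863/2025) = sqrt(13634863)/45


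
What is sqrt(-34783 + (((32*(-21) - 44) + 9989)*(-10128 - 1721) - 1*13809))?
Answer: I*sqrt(109924369) ≈ 10484.0*I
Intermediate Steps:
sqrt(-34783 + (((32*(-21) - 44) + 9989)*(-10128 - 1721) - 1*13809)) = sqrt(-34783 + (((-672 - 44) + 9989)*(-11849) - 13809)) = sqrt(-34783 + ((-716 + 9989)*(-11849) - 13809)) = sqrt(-34783 + (9273*(-11849) - 13809)) = sqrt(-34783 + (-109875777 - 13809)) = sqrt(-34783 - 109889586) = sqrt(-109924369) = I*sqrt(109924369)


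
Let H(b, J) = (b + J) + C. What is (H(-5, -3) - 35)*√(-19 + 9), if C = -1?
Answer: -44*I*√10 ≈ -139.14*I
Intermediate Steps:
H(b, J) = -1 + J + b (H(b, J) = (b + J) - 1 = (J + b) - 1 = -1 + J + b)
(H(-5, -3) - 35)*√(-19 + 9) = ((-1 - 3 - 5) - 35)*√(-19 + 9) = (-9 - 35)*√(-10) = -44*I*√10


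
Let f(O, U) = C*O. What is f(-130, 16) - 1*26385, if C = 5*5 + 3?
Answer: -30025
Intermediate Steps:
C = 28 (C = 25 + 3 = 28)
f(O, U) = 28*O
f(-130, 16) - 1*26385 = 28*(-130) - 1*26385 = -3640 - 26385 = -30025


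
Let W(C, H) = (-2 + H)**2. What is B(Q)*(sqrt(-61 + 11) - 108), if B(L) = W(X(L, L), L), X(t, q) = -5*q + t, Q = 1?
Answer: -108 + 5*I*sqrt(2) ≈ -108.0 + 7.0711*I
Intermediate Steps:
X(t, q) = t - 5*q
B(L) = (-2 + L)**2
B(Q)*(sqrt(-61 + 11) - 108) = (-2 + 1)**2*(sqrt(-61 + 11) - 108) = (-1)**2*(sqrt(-50) - 108) = 1*(5*I*sqrt(2) - 108) = 1*(-108 + 5*I*sqrt(2)) = -108 + 5*I*sqrt(2)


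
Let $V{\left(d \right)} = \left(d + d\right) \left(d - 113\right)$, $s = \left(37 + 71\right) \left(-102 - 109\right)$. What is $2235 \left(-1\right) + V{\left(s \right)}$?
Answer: $1043733741$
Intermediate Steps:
$s = -22788$ ($s = 108 \left(-211\right) = -22788$)
$V{\left(d \right)} = 2 d \left(-113 + d\right)$
$2235 \left(-1\right) + V{\left(s \right)} = 2235 \left(-1\right) + 2 \left(-22788\right) \left(-113 - 22788\right) = -2235 + 2 \left(-22788\right) \left(-22901\right) = -2235 + 1043735976 = 1043733741$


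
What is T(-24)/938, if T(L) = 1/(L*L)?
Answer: 1/540288 ≈ 1.8509e-6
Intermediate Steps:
T(L) = L**(-2) (T(L) = 1/(L**2) = L**(-2))
T(-24)/938 = 1/((-24)**2*938) = (1/576)*(1/938) = 1/540288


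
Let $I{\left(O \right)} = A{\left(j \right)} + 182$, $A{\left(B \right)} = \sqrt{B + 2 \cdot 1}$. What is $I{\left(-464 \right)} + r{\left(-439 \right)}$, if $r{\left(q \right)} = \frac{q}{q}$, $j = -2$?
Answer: $183$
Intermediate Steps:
$A{\left(B \right)} = \sqrt{2 + B}$ ($A{\left(B \right)} = \sqrt{B + 2} = \sqrt{2 + B}$)
$I{\left(O \right)} = 182$ ($I{\left(O \right)} = \sqrt{2 - 2} + 182 = \sqrt{0} + 182 = 0 + 182 = 182$)
$r{\left(q \right)} = 1$
$I{\left(-464 \right)} + r{\left(-439 \right)} = 182 + 1 = 183$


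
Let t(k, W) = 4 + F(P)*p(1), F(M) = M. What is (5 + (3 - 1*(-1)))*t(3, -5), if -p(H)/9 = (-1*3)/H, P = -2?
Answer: -450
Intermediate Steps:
p(H) = 27/H (p(H) = -9*(-1*3)/H = -(-27)/H = 27/H)
t(k, W) = -50 (t(k, W) = 4 - 54/1 = 4 - 54 = -50)
(5 + (3 - 1*(-1)))*t(3, -5) = (5 + (3 - 1*(-1)))*(-50) = (5 + (3 + 1))*(-50) = (5 + 4)*(-50) = 9*(-50) = -450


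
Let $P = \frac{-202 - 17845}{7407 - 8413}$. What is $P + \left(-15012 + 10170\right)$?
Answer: $- \frac{4853005}{1006} \approx -4824.1$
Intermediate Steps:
$P = \frac{18047}{1006}$ ($P = - \frac{18047}{-1006} = \left(-18047\right) \left(- \frac{1}{1006}\right) = \frac{18047}{1006} \approx 17.939$)
$P + \left(-15012 + 10170\right) = \frac{18047}{1006} + \left(-15012 + 10170\right) = \frac{18047}{1006} - 4842 = - \frac{4853005}{1006}$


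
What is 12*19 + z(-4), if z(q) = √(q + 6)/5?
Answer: 228 + √2/5 ≈ 228.28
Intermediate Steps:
z(q) = √(6 + q)/5 (z(q) = √(6 + q)*(⅕) = √(6 + q)/5)
12*19 + z(-4) = 12*19 + √(6 - 4)/5 = 228 + √2/5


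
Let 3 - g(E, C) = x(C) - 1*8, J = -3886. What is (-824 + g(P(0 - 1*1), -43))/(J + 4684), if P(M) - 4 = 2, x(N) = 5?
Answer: -409/399 ≈ -1.0251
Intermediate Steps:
P(M) = 6 (P(M) = 4 + 2 = 6)
g(E, C) = 6 (g(E, C) = 3 - (5 - 1*8) = 3 - (5 - 8) = 3 - 1*(-3) = 3 + 3 = 6)
(-824 + g(P(0 - 1*1), -43))/(J + 4684) = (-824 + 6)/(-3886 + 4684) = -818/798 = -818*1/798 = -409/399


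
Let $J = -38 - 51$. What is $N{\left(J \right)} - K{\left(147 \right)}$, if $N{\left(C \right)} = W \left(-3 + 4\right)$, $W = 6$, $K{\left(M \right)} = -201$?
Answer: $207$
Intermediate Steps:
$J = -89$ ($J = -38 - 51 = -89$)
$N{\left(C \right)} = 6$ ($N{\left(C \right)} = 6 \left(-3 + 4\right) = 6 \cdot 1 = 6$)
$N{\left(J \right)} - K{\left(147 \right)} = 6 - -201 = 6 + 201 = 207$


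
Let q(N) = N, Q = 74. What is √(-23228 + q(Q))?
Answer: I*√23154 ≈ 152.16*I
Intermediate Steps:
√(-23228 + q(Q)) = √(-23228 + 74) = √(-23154) = I*√23154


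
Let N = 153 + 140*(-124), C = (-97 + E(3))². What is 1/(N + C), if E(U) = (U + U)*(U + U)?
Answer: -1/13486 ≈ -7.4151e-5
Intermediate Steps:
E(U) = 4*U² (E(U) = (2*U)*(2*U) = 4*U²)
C = 3721 (C = (-97 + 4*3²)² = (-97 + 4*9)² = (-97 + 36)² = (-61)² = 3721)
N = -17207 (N = 153 - 17360 = -17207)
1/(N + C) = 1/(-17207 + 3721) = 1/(-13486) = -1/13486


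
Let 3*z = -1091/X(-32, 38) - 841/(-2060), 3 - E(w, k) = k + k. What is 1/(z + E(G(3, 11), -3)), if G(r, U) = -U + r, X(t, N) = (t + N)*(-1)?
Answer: 18540/1293113 ≈ 0.014337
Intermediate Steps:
X(t, N) = -N - t (X(t, N) = (N + t)*(-1) = -N - t)
G(r, U) = r - U
E(w, k) = 3 - 2*k (E(w, k) = 3 - (k + k) = 3 - 2*k)
z = 1126253/18540 (z = (-1091/(-1*38 - 1*(-32)) - 841/(-2060))/3 = (-1091/(-38 + 32) - 841*(-1/2060))/3 = (-1091/(-6) + 841/2060)/3 = (-1091*(-1/6) + 841/2060)/3 = (1091/6 + 841/2060)/3 = (1/3)*(1126253/6180) = 1126253/18540 ≈ 60.747)
1/(z + E(G(3, 11), -3)) = 1/(1126253/18540 + (3 - 2*(-3))) = 1/(1126253/18540 + (3 + 6)) = 1/(1126253/18540 + 9) = 1/(1293113/18540) = 18540/1293113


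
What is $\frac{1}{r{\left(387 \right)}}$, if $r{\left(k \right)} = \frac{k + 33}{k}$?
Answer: $\frac{129}{140} \approx 0.92143$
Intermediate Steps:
$r{\left(k \right)} = \frac{33 + k}{k}$
$\frac{1}{r{\left(387 \right)}} = \frac{1}{\frac{1}{387} \left(33 + 387\right)} = \frac{1}{\frac{1}{387} \cdot 420} = \frac{1}{\frac{140}{129}} = \frac{129}{140}$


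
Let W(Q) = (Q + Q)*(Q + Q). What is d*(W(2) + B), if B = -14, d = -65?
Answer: -130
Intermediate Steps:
W(Q) = 4*Q² (W(Q) = (2*Q)*(2*Q) = 4*Q²)
d*(W(2) + B) = -65*(4*2² - 14) = -65*(4*4 - 14) = -65*(16 - 14) = -65*2 = -130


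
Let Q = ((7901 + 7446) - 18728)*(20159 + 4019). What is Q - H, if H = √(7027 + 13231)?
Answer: -81745818 - √20258 ≈ -8.1746e+7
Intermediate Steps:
H = √20258 ≈ 142.33
Q = -81745818 (Q = (15347 - 18728)*24178 = -3381*24178 = -81745818)
Q - H = -81745818 - √20258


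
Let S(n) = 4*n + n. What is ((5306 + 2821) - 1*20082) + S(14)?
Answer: -11885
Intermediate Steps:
S(n) = 5*n
((5306 + 2821) - 1*20082) + S(14) = ((5306 + 2821) - 1*20082) + 5*14 = (8127 - 20082) + 70 = -11955 + 70 = -11885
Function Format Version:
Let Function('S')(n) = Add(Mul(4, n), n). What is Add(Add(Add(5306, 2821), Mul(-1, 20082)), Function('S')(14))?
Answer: -11885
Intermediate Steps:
Function('S')(n) = Mul(5, n)
Add(Add(Add(5306, 2821), Mul(-1, 20082)), Function('S')(14)) = Add(Add(Add(5306, 2821), Mul(-1, 20082)), Mul(5, 14)) = Add(Add(8127, -20082), 70) = Add(-11955, 70) = -11885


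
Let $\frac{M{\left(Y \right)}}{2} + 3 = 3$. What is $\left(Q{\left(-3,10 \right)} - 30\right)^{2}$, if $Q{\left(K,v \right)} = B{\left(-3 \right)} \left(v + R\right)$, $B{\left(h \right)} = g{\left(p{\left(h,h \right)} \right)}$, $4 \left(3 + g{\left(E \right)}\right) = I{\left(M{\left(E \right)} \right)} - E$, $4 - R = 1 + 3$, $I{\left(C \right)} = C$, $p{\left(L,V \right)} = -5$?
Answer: $\frac{9025}{4} \approx 2256.3$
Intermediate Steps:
$M{\left(Y \right)} = 0$ ($M{\left(Y \right)} = -6 + 2 \cdot 3 = -6 + 6 = 0$)
$R = 0$ ($R = 4 - \left(1 + 3\right) = 4 - 4 = 0$)
$g{\left(E \right)} = -3 - \frac{E}{4}$ ($g{\left(E \right)} = -3 + \frac{0 - E}{4} = -3 + \frac{\left(-1\right) E}{4} = -3 - \frac{E}{4}$)
$B{\left(h \right)} = - \frac{7}{4}$ ($B{\left(h \right)} = -3 - - \frac{5}{4} = -3 + \frac{5}{4} = - \frac{7}{4}$)
$Q{\left(K,v \right)} = - \frac{7 v}{4}$ ($Q{\left(K,v \right)} = - \frac{7 \left(v + 0\right)}{4} = - \frac{7 v}{4}$)
$\left(Q{\left(-3,10 \right)} - 30\right)^{2} = \left(\left(- \frac{7}{4}\right) 10 - 30\right)^{2} = \left(- \frac{35}{2} - 30\right)^{2} = \left(- \frac{95}{2}\right)^{2} = \frac{9025}{4}$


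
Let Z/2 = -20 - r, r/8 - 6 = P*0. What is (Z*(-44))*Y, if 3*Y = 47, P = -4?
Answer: 281248/3 ≈ 93749.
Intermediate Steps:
Y = 47/3 (Y = (1/3)*47 = 47/3 ≈ 15.667)
r = 48 (r = 48 + 8*(-4*0) = 48 + 8*0 = 48 + 0 = 48)
Z = -136 (Z = 2*(-20 - 1*48) = 2*(-20 - 48) = 2*(-68) = -136)
(Z*(-44))*Y = -136*(-44)*(47/3) = 5984*(47/3) = 281248/3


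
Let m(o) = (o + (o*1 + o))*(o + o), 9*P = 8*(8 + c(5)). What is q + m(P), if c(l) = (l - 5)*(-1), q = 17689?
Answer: 485795/27 ≈ 17992.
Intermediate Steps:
c(l) = 5 - l (c(l) = (-5 + l)*(-1) = 5 - l)
P = 64/9 (P = (8*(8 + (5 - 1*5)))/9 = (8*(8 + (5 - 5)))/9 = (8*(8 + 0))/9 = (8*8)/9 = (1/9)*64 = 64/9 ≈ 7.1111)
m(o) = 6*o**2 (m(o) = (o + (o + o))*(2*o) = (o + 2*o)*(2*o) = (3*o)*(2*o) = 6*o**2)
q + m(P) = 17689 + 6*(64/9)**2 = 17689 + 6*(4096/81) = 17689 + 8192/27 = 485795/27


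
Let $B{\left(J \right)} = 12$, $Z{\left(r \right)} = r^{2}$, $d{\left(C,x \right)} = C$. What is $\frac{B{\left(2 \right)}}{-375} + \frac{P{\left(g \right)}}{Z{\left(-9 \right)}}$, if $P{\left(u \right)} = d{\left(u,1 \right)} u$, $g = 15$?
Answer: $\frac{3089}{1125} \approx 2.7458$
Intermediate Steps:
$P{\left(u \right)} = u^{2}$ ($P{\left(u \right)} = u u = u^{2}$)
$\frac{B{\left(2 \right)}}{-375} + \frac{P{\left(g \right)}}{Z{\left(-9 \right)}} = \frac{12}{-375} + \frac{15^{2}}{\left(-9\right)^{2}} = 12 \left(- \frac{1}{375}\right) + \frac{225}{81} = - \frac{4}{125} + 225 \cdot \frac{1}{81} = - \frac{4}{125} + \frac{25}{9} = \frac{3089}{1125}$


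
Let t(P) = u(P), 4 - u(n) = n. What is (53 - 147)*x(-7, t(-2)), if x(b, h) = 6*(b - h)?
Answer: 7332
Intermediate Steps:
u(n) = 4 - n
t(P) = 4 - P
x(b, h) = -6*h + 6*b
(53 - 147)*x(-7, t(-2)) = (53 - 147)*(-6*(4 - 1*(-2)) + 6*(-7)) = -94*(-6*(4 + 2) - 42) = -94*(-6*6 - 42) = -94*(-36 - 42) = -94*(-78) = 7332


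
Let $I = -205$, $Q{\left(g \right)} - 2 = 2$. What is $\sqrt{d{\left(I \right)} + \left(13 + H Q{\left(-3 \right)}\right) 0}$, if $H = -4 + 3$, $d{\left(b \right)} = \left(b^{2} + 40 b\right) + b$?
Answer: $82 \sqrt{5} \approx 183.36$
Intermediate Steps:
$Q{\left(g \right)} = 4$ ($Q{\left(g \right)} = 2 + 2 = 4$)
$d{\left(b \right)} = b^{2} + 41 b$
$H = -1$
$\sqrt{d{\left(I \right)} + \left(13 + H Q{\left(-3 \right)}\right) 0} = \sqrt{- 205 \left(41 - 205\right) + \left(13 - 4\right) 0} = \sqrt{\left(-205\right) \left(-164\right) + \left(13 - 4\right) 0} = \sqrt{33620 + 9 \cdot 0} = \sqrt{33620 + 0} = \sqrt{33620} = 82 \sqrt{5}$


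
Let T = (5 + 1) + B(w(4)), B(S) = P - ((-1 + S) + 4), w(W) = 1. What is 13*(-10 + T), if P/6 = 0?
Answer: -104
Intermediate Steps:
P = 0 (P = 6*0 = 0)
B(S) = -3 - S (B(S) = 0 - ((-1 + S) + 4) = 0 - (3 + S) = 0 + (-3 - S) = -3 - S)
T = 2 (T = (5 + 1) + (-3 - 1*1) = 6 + (-3 - 1) = 6 - 4 = 2)
13*(-10 + T) = 13*(-10 + 2) = 13*(-8) = -104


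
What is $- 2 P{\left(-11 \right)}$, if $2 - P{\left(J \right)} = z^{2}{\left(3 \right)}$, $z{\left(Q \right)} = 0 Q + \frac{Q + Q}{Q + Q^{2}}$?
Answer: $- \frac{7}{2} \approx -3.5$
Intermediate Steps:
$z{\left(Q \right)} = \frac{2 Q}{Q + Q^{2}}$ ($z{\left(Q \right)} = 0 + \frac{2 Q}{Q + Q^{2}} = \frac{2 Q}{Q + Q^{2}}$)
$P{\left(J \right)} = \frac{7}{4}$ ($P{\left(J \right)} = 2 - \left(\frac{2}{1 + 3}\right)^{2} = 2 - \left(\frac{2}{4}\right)^{2} = 2 - \left(2 \cdot \frac{1}{4}\right)^{2} = 2 - \left(\frac{1}{2}\right)^{2} = 2 - \frac{1}{4} = \frac{7}{4}$)
$- 2 P{\left(-11 \right)} = \left(-2\right) \frac{7}{4} = - \frac{7}{2}$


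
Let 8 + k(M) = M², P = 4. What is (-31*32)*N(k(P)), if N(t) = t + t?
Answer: -15872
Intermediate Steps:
k(M) = -8 + M²
N(t) = 2*t
(-31*32)*N(k(P)) = (-31*32)*(2*(-8 + 4²)) = -1984*(-8 + 16) = -1984*8 = -992*16 = -15872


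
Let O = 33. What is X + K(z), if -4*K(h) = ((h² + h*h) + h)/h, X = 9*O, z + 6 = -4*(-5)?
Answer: 1159/4 ≈ 289.75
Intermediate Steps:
z = 14 (z = -6 - 4*(-5) = -6 + 20 = 14)
X = 297 (X = 9*33 = 297)
K(h) = -(h + 2*h²)/(4*h) (K(h) = -((h² + h*h) + h)/(4*h) = -((h² + h²) + h)/(4*h) = -(2*h² + h)/(4*h) = -(h + 2*h²)/(4*h))
X + K(z) = 297 + (-¼ - ½*14) = 297 + (-¼ - 7) = 297 - 29/4 = 1159/4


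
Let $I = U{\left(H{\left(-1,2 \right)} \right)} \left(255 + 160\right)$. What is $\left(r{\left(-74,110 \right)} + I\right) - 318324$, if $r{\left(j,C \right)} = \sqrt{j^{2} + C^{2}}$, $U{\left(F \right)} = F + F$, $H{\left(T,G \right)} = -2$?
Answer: $-319984 + 26 \sqrt{26} \approx -3.1985 \cdot 10^{5}$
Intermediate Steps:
$U{\left(F \right)} = 2 F$
$I = -1660$ ($I = 2 \left(-2\right) \left(255 + 160\right) = \left(-4\right) 415 = -1660$)
$r{\left(j,C \right)} = \sqrt{C^{2} + j^{2}}$
$\left(r{\left(-74,110 \right)} + I\right) - 318324 = \left(\sqrt{110^{2} + \left(-74\right)^{2}} - 1660\right) - 318324 = \left(\sqrt{12100 + 5476} - 1660\right) - 318324 = \left(\sqrt{17576} - 1660\right) - 318324 = \left(26 \sqrt{26} - 1660\right) - 318324 = \left(-1660 + 26 \sqrt{26}\right) - 318324 = -319984 + 26 \sqrt{26}$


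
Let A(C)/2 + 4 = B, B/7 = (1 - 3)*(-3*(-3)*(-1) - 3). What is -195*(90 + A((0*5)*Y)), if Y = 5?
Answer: -81510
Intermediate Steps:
B = 168 (B = 7*((1 - 3)*(-3*(-3)*(-1) - 3)) = 7*(-2*(9*(-1) - 3)) = 7*(-2*(-9 - 3)) = 7*(-2*(-12)) = 7*24 = 168)
A(C) = 328 (A(C) = -8 + 2*168 = -8 + 336 = 328)
-195*(90 + A((0*5)*Y)) = -195*(90 + 328) = -195*418 = -81510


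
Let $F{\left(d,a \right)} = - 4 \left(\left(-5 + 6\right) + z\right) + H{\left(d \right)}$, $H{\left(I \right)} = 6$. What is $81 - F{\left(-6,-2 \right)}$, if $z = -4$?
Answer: $63$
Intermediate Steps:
$F{\left(d,a \right)} = 18$ ($F{\left(d,a \right)} = - 4 \left(\left(-5 + 6\right) - 4\right) + 6 = - 4 \left(1 - 4\right) + 6 = \left(-4\right) \left(-3\right) + 6 = 12 + 6 = 18$)
$81 - F{\left(-6,-2 \right)} = 81 - 18 = 63$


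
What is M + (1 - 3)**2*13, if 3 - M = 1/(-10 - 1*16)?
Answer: 1431/26 ≈ 55.038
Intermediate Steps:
M = 79/26 (M = 3 - 1/(-10 - 1*16) = 3 - 1/(-10 - 16) = 3 - 1/(-26) = 3 - 1*(-1/26) = 3 + 1/26 = 79/26 ≈ 3.0385)
M + (1 - 3)**2*13 = 79/26 + (1 - 3)**2*13 = 79/26 + (-2)**2*13 = 79/26 + 4*13 = 79/26 + 52 = 1431/26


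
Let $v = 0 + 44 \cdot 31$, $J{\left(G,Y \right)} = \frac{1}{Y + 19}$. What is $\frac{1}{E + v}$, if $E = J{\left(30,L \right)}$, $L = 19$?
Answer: $\frac{38}{51833} \approx 0.00073312$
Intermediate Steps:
$J{\left(G,Y \right)} = \frac{1}{19 + Y}$
$E = \frac{1}{38}$ ($E = \frac{1}{19 + 19} = \frac{1}{38} \approx 0.026316$)
$v = 1364$ ($v = 0 + 1364 = 1364$)
$\frac{1}{E + v} = \frac{1}{\frac{1}{38} + 1364} = \frac{1}{\frac{51833}{38}} = \frac{38}{51833}$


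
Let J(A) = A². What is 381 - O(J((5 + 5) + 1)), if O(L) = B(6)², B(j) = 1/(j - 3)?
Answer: 3428/9 ≈ 380.89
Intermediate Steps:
B(j) = 1/(-3 + j)
O(L) = ⅑ (O(L) = (1/(-3 + 6))² = (1/3)² = (⅓)² = ⅑)
381 - O(J((5 + 5) + 1)) = 381 - 1*⅑ = 381 - ⅑ = 3428/9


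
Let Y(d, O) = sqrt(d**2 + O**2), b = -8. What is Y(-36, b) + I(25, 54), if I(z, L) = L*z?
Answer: 1350 + 4*sqrt(85) ≈ 1386.9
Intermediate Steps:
Y(d, O) = sqrt(O**2 + d**2)
Y(-36, b) + I(25, 54) = sqrt((-8)**2 + (-36)**2) + 54*25 = sqrt(64 + 1296) + 1350 = sqrt(1360) + 1350 = 4*sqrt(85) + 1350 = 1350 + 4*sqrt(85)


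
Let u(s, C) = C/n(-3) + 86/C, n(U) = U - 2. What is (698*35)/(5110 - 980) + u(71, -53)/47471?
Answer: 4390495796/742209085 ≈ 5.9154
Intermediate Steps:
n(U) = -2 + U
u(s, C) = 86/C - C/5 (u(s, C) = C/(-2 - 3) + 86/C = C/(-5) + 86/C = C*(-1/5) + 86/C = -C/5 + 86/C = 86/C - C/5)
(698*35)/(5110 - 980) + u(71, -53)/47471 = (698*35)/(5110 - 980) + (86/(-53) - 1/5*(-53))/47471 = 24430/4130 + (86*(-1/53) + 53/5)*(1/47471) = 24430*(1/4130) + (-86/53 + 53/5)*(1/47471) = 349/59 + (2379/265)*(1/47471) = 349/59 + 2379/12579815 = 4390495796/742209085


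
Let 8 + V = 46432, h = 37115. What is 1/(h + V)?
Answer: 1/83539 ≈ 1.1970e-5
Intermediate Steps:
V = 46424 (V = -8 + 46432 = 46424)
1/(h + V) = 1/(37115 + 46424) = 1/83539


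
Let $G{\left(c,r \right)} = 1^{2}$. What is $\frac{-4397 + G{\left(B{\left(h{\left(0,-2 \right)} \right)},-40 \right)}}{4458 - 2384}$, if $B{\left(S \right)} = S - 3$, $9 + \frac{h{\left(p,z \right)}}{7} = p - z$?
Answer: $- \frac{2198}{1037} \approx -2.1196$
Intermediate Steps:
$h{\left(p,z \right)} = -63 - 7 z + 7 p$ ($h{\left(p,z \right)} = -63 + 7 \left(p - z\right) = -63 + \left(- 7 z + 7 p\right) = -63 - 7 z + 7 p$)
$B{\left(S \right)} = -3 + S$
$G{\left(c,r \right)} = 1$
$\frac{-4397 + G{\left(B{\left(h{\left(0,-2 \right)} \right)},-40 \right)}}{4458 - 2384} = \frac{-4397 + 1}{4458 - 2384} = - \frac{4396}{2074} = \left(-4396\right) \frac{1}{2074} = - \frac{2198}{1037}$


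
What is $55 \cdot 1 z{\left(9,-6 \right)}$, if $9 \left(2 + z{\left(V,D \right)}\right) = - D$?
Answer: $- \frac{220}{3} \approx -73.333$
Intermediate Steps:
$z{\left(V,D \right)} = -2 - \frac{D}{9}$ ($z{\left(V,D \right)} = -2 + \frac{\left(-1\right) D}{9} = -2 - \frac{D}{9}$)
$55 \cdot 1 z{\left(9,-6 \right)} = 55 \cdot 1 \left(-2 - - \frac{2}{3}\right) = 55 \left(-2 + \frac{2}{3}\right) = 55 \left(- \frac{4}{3}\right) = - \frac{220}{3}$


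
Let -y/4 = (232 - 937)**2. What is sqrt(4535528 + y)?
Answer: 2*sqrt(636857) ≈ 1596.1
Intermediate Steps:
y = -1988100 (y = -4*(232 - 937)**2 = -4*(-705)**2 = -4*497025 = -1988100)
sqrt(4535528 + y) = sqrt(4535528 - 1988100) = sqrt(2547428) = 2*sqrt(636857)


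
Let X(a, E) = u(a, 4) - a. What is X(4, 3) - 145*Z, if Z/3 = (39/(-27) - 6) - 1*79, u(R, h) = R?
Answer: 112810/3 ≈ 37603.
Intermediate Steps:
X(a, E) = 0 (X(a, E) = a - a = 0)
Z = -778/3 (Z = 3*((39/(-27) - 6) - 1*79) = 3*((39*(-1/27) - 6) - 79) = 3*((-13/9 - 6) - 79) = 3*(-67/9 - 79) = 3*(-778/9) = -778/3 ≈ -259.33)
X(4, 3) - 145*Z = 0 - 145*(-778/3) = 0 + 112810/3 = 112810/3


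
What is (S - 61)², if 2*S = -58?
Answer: 8100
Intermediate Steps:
S = -29 (S = (½)*(-58) = -29)
(S - 61)² = (-29 - 61)² = (-90)² = 8100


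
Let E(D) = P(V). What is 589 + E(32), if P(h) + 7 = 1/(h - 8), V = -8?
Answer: 9311/16 ≈ 581.94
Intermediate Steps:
P(h) = -7 + 1/(-8 + h) (P(h) = -7 + 1/(h - 8) = -7 + 1/(-8 + h))
E(D) = -113/16 (E(D) = (57 - 7*(-8))/(-8 - 8) = (57 + 56)/(-16) = -1/16*113 = -113/16)
589 + E(32) = 589 - 113/16 = 9311/16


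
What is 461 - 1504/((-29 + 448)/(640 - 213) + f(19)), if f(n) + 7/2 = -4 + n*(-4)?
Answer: 33771547/70471 ≈ 479.23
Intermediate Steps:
f(n) = -15/2 - 4*n (f(n) = -7/2 + (-4 + n*(-4)) = -7/2 + (-4 - 4*n) = -15/2 - 4*n)
461 - 1504/((-29 + 448)/(640 - 213) + f(19)) = 461 - 1504/((-29 + 448)/(640 - 213) + (-15/2 - 4*19)) = 461 - 1504/(419/427 + (-15/2 - 76)) = 461 - 1504/(419*(1/427) - 167/2) = 461 - 1504/(419/427 - 167/2) = 461 - 1504/(-70471/854) = 461 - 854/70471*(-1504) = 461 + 1284416/70471 = 33771547/70471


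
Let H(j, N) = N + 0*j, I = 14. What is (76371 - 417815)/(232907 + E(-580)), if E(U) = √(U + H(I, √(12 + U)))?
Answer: -341444/(232907 + √2*√(-290 + I*√142)) ≈ -1.466 + 0.00015162*I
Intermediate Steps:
H(j, N) = N (H(j, N) = N + 0 = N)
E(U) = √(U + √(12 + U))
(76371 - 417815)/(232907 + E(-580)) = (76371 - 417815)/(232907 + √(-580 + √(12 - 580))) = -341444/(232907 + √(-580 + √(-568))) = -341444/(232907 + √(-580 + 2*I*√142))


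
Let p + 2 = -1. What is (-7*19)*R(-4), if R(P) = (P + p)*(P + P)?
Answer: -7448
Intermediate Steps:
p = -3 (p = -2 - 1 = -3)
R(P) = 2*P*(-3 + P) (R(P) = (P - 3)*(P + P) = (-3 + P)*(2*P) = 2*P*(-3 + P))
(-7*19)*R(-4) = (-7*19)*(2*(-4)*(-3 - 4)) = -266*(-4)*(-7) = -133*56 = -7448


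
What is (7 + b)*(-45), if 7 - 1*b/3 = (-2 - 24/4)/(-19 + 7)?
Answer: -1170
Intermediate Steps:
b = 19 (b = 21 - 3*(-2 - 24/4)/(-19 + 7) = 21 - 3*(-2 - 24*¼)/(-12) = 21 - 3*(-2 - 6)*(-1)/12 = 21 - (-24)*(-1)/12 = 21 - 3*⅔ = 21 - 2 = 19)
(7 + b)*(-45) = (7 + 19)*(-45) = 26*(-45) = -1170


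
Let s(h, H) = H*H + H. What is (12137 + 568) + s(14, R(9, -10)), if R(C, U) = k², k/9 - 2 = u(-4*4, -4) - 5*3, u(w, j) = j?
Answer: 548017395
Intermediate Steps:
k = -153 (k = 18 + 9*(-4 - 5*3) = 18 + 9*(-4 - 15) = 18 + 9*(-19) = 18 - 171 = -153)
R(C, U) = 23409 (R(C, U) = (-153)² = 23409)
s(h, H) = H + H² (s(h, H) = H² + H = H + H²)
(12137 + 568) + s(14, R(9, -10)) = (12137 + 568) + 23409*(1 + 23409) = 12705 + 23409*23410 = 12705 + 548004690 = 548017395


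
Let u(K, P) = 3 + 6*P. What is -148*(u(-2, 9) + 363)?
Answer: -62160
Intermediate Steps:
-148*(u(-2, 9) + 363) = -148*((3 + 6*9) + 363) = -148*((3 + 54) + 363) = -148*(57 + 363) = -148*420 = -62160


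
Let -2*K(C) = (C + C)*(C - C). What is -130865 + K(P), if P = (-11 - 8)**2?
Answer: -130865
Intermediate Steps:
P = 361 (P = (-19)**2 = 361)
K(C) = 0 (K(C) = -(C + C)*(C - C)/2 = -2*C*0/2 = -1/2*0 = 0)
-130865 + K(P) = -130865 + 0 = -130865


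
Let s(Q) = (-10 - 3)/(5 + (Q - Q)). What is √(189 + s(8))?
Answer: 2*√1165/5 ≈ 13.653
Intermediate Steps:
s(Q) = -13/5 (s(Q) = -13/(5 + 0) = -13/5)
√(189 + s(8)) = √(189 - 13/5) = √(932/5) = 2*√1165/5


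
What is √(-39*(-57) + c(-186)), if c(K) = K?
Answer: √2037 ≈ 45.133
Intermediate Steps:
√(-39*(-57) + c(-186)) = √(-39*(-57) - 186) = √(2223 - 186) = √2037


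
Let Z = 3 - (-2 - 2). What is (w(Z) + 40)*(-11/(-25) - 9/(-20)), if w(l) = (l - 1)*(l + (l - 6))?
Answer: 1958/25 ≈ 78.320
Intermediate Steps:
Z = 7 (Z = 3 - 1*(-4) = 3 + 4 = 7)
w(l) = (-1 + l)*(-6 + 2*l) (w(l) = (-1 + l)*(l + (-6 + l)) = (-1 + l)*(-6 + 2*l))
(w(Z) + 40)*(-11/(-25) - 9/(-20)) = ((6 - 8*7 + 2*7**2) + 40)*(-11/(-25) - 9/(-20)) = ((6 - 56 + 2*49) + 40)*(-11*(-1/25) - 9*(-1/20)) = ((6 - 56 + 98) + 40)*(11/25 + 9/20) = (48 + 40)*(89/100) = 88*(89/100) = 1958/25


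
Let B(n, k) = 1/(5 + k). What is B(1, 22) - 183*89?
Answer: -439748/27 ≈ -16287.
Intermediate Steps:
B(1, 22) - 183*89 = 1/(5 + 22) - 183*89 = 1/27 - 16287 = -439748/27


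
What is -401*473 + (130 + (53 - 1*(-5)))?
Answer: -189485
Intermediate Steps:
-401*473 + (130 + (53 - 1*(-5))) = -189673 + (130 + (53 + 5)) = -189673 + (130 + 58) = -189673 + 188 = -189485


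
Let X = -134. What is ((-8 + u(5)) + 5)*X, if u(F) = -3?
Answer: 804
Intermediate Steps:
((-8 + u(5)) + 5)*X = ((-8 - 3) + 5)*(-134) = (-11 + 5)*(-134) = -6*(-134) = 804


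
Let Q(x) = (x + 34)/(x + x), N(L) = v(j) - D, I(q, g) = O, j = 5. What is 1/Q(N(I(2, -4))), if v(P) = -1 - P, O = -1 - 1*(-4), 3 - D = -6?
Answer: -30/19 ≈ -1.5789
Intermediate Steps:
D = 9 (D = 3 - 1*(-6) = 3 + 6 = 9)
O = 3 (O = -1 + 4 = 3)
I(q, g) = 3
N(L) = -15 (N(L) = (-1 - 1*5) - 1*9 = (-1 - 5) - 9 = -6 - 9 = -15)
Q(x) = (34 + x)/(2*x) (Q(x) = (34 + x)/((2*x)) = (34 + x)*(1/(2*x)) = (34 + x)/(2*x))
1/Q(N(I(2, -4))) = 1/((½)*(34 - 15)/(-15)) = 1/((½)*(-1/15)*19) = 1/(-19/30) = -30/19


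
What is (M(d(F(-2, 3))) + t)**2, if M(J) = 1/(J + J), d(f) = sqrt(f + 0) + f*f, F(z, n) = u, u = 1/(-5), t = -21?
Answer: (7140*sqrt(5) + 220211*I)/(8*(5*sqrt(5) + 62*I)) ≈ 435.61 + 46.365*I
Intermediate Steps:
u = -1/5 ≈ -0.20000
F(z, n) = -1/5
d(f) = sqrt(f) + f**2
M(J) = 1/(2*J)
(M(d(F(-2, 3))) + t)**2 = (1/(2*(sqrt(-1/5) + (-1/5)**2)) - 21)**2 = (1/(2*(I*sqrt(5)/5 + 1/25)) - 21)**2 = (1/(2*(1/25 + I*sqrt(5)/5)) - 21)**2 = (-21 + 1/(2*(1/25 + I*sqrt(5)/5)))**2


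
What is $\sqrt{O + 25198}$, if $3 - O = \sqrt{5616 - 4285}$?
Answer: $\sqrt{25201 - 11 \sqrt{11}} \approx 158.63$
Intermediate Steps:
$O = 3 - 11 \sqrt{11}$ ($O = 3 - \sqrt{5616 - 4285} = 3 - \sqrt{1331} = 3 - 11 \sqrt{11} \approx -33.483$)
$\sqrt{O + 25198} = \sqrt{\left(3 - 11 \sqrt{11}\right) + 25198} = \sqrt{25201 - 11 \sqrt{11}}$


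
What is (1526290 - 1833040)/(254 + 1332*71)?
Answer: -153375/47413 ≈ -3.2349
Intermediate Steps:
(1526290 - 1833040)/(254 + 1332*71) = -306750/(254 + 94572) = -306750/94826 = -306750*1/94826 = -153375/47413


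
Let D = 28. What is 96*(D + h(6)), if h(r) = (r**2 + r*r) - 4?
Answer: 9216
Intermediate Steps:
h(r) = -4 + 2*r**2 (h(r) = (r**2 + r**2) - 4 = 2*r**2 - 4 = -4 + 2*r**2)
96*(D + h(6)) = 96*(28 + (-4 + 2*6**2)) = 96*(28 + (-4 + 2*36)) = 96*(28 + (-4 + 72)) = 96*(28 + 68) = 96*96 = 9216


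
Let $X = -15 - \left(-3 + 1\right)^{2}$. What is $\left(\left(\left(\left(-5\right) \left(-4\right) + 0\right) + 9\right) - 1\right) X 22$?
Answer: $-11704$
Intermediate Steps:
$X = -19$ ($X = -15 - \left(-2\right)^{2} = -15 - 4 = -19$)
$\left(\left(\left(\left(-5\right) \left(-4\right) + 0\right) + 9\right) - 1\right) X 22 = \left(\left(\left(\left(-5\right) \left(-4\right) + 0\right) + 9\right) - 1\right) \left(-19\right) 22 = \left(\left(\left(20 + 0\right) + 9\right) - 1\right) \left(-19\right) 22 = \left(\left(20 + 9\right) - 1\right) \left(-19\right) 22 = \left(29 - 1\right) \left(-19\right) 22 = 28 \left(-19\right) 22 = \left(-532\right) 22 = -11704$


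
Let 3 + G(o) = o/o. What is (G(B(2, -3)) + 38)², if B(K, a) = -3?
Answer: 1296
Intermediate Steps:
G(o) = -2 (G(o) = -3 + o/o = -3 + 1 = -2)
(G(B(2, -3)) + 38)² = (-2 + 38)² = 36² = 1296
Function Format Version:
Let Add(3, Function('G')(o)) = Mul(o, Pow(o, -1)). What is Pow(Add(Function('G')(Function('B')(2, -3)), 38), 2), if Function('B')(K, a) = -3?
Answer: 1296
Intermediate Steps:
Function('G')(o) = -2 (Function('G')(o) = Add(-3, Mul(o, Pow(o, -1))) = Add(-3, 1) = -2)
Pow(Add(Function('G')(Function('B')(2, -3)), 38), 2) = Pow(Add(-2, 38), 2) = Pow(36, 2) = 1296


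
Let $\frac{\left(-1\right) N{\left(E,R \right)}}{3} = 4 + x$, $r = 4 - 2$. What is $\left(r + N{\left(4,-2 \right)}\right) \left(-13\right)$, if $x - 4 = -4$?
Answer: $130$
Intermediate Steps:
$x = 0$ ($x = 4 - 4 = 0$)
$r = 2$
$N{\left(E,R \right)} = -12$ ($N{\left(E,R \right)} = - 3 \left(4 + 0\right) = \left(-3\right) 4 = -12$)
$\left(r + N{\left(4,-2 \right)}\right) \left(-13\right) = \left(2 - 12\right) \left(-13\right) = \left(-10\right) \left(-13\right) = 130$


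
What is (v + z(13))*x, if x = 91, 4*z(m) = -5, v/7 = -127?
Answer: -324051/4 ≈ -81013.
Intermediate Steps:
v = -889 (v = 7*(-127) = -889)
z(m) = -5/4 (z(m) = (¼)*(-5) = -5/4)
(v + z(13))*x = (-889 - 5/4)*91 = -3561/4*91 = -324051/4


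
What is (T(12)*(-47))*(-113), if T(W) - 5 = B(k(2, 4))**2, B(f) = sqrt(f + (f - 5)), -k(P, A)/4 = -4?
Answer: 169952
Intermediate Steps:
k(P, A) = 16 (k(P, A) = -4*(-4) = 16)
B(f) = sqrt(-5 + 2*f) (B(f) = sqrt(f + (-5 + f)) = sqrt(-5 + 2*f))
T(W) = 32 (T(W) = 5 + (sqrt(-5 + 2*16))**2 = 5 + (sqrt(-5 + 32))**2 = 5 + (sqrt(27))**2 = 5 + (3*sqrt(3))**2 = 5 + 27 = 32)
(T(12)*(-47))*(-113) = (32*(-47))*(-113) = -1504*(-113) = 169952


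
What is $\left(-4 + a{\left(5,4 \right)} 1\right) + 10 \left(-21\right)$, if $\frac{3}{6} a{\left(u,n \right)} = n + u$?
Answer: $-196$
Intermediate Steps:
$a{\left(u,n \right)} = 2 n + 2 u$ ($a{\left(u,n \right)} = 2 \left(n + u\right) = 2 n + 2 u$)
$\left(-4 + a{\left(5,4 \right)} 1\right) + 10 \left(-21\right) = \left(-4 + \left(2 \cdot 4 + 2 \cdot 5\right) 1\right) + 10 \left(-21\right) = \left(-4 + \left(8 + 10\right) 1\right) - 210 = \left(-4 + 18 \cdot 1\right) - 210 = \left(-4 + 18\right) - 210 = 14 - 210 = -196$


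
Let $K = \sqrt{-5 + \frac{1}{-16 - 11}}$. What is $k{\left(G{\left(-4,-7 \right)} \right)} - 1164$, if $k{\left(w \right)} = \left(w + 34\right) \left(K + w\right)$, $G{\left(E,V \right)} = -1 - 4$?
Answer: $-1309 + \frac{58 i \sqrt{102}}{9} \approx -1309.0 + 65.086 i$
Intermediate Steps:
$G{\left(E,V \right)} = -5$ ($G{\left(E,V \right)} = -1 - 4 = -5$)
$K = \frac{2 i \sqrt{102}}{9}$ ($K = \sqrt{-5 + \frac{1}{-27}} = \sqrt{-5 - \frac{1}{27}} = \sqrt{- \frac{136}{27}} = \frac{2 i \sqrt{102}}{9} \approx 2.2443 i$)
$k{\left(w \right)} = \left(34 + w\right) \left(w + \frac{2 i \sqrt{102}}{9}\right)$ ($k{\left(w \right)} = \left(w + 34\right) \left(\frac{2 i \sqrt{102}}{9} + w\right) = \left(34 + w\right) \left(w + \frac{2 i \sqrt{102}}{9}\right)$)
$k{\left(G{\left(-4,-7 \right)} \right)} - 1164 = \left(\left(-5\right)^{2} + 34 \left(-5\right) + \frac{68 i \sqrt{102}}{9} + \frac{2}{9} i \left(-5\right) \sqrt{102}\right) - 1164 = \left(25 - 170 + \frac{68 i \sqrt{102}}{9} - \frac{10 i \sqrt{102}}{9}\right) - 1164 = \left(-145 + \frac{58 i \sqrt{102}}{9}\right) - 1164 = -1309 + \frac{58 i \sqrt{102}}{9}$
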